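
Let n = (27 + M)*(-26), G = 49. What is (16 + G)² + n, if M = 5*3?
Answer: 3133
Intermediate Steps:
M = 15
n = -1092 (n = (27 + 15)*(-26) = 42*(-26) = -1092)
(16 + G)² + n = (16 + 49)² - 1092 = 65² - 1092 = 4225 - 1092 = 3133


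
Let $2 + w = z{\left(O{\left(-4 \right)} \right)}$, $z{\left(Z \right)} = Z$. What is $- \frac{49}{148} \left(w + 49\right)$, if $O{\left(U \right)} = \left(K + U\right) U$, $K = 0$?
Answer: $- \frac{3087}{148} \approx -20.858$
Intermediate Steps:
$O{\left(U \right)} = U^{2}$ ($O{\left(U \right)} = \left(0 + U\right) U = U U = U^{2}$)
$w = 14$ ($w = -2 + \left(-4\right)^{2} = -2 + 16 = 14$)
$- \frac{49}{148} \left(w + 49\right) = - \frac{49}{148} \left(14 + 49\right) = \left(-49\right) \frac{1}{148} \cdot 63 = \left(- \frac{49}{148}\right) 63 = - \frac{3087}{148}$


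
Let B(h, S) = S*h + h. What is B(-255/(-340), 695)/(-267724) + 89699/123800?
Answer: 5987487869/8286057800 ≈ 0.72260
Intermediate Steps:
B(h, S) = h + S*h
B(-255/(-340), 695)/(-267724) + 89699/123800 = ((-255/(-340))*(1 + 695))/(-267724) + 89699/123800 = (-255*(-1/340)*696)*(-1/267724) + 89699*(1/123800) = ((¾)*696)*(-1/267724) + 89699/123800 = 522*(-1/267724) + 89699/123800 = -261/133862 + 89699/123800 = 5987487869/8286057800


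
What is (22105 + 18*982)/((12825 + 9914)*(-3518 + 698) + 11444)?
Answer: -39781/64112536 ≈ -0.00062049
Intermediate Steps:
(22105 + 18*982)/((12825 + 9914)*(-3518 + 698) + 11444) = (22105 + 17676)/(22739*(-2820) + 11444) = 39781/(-64123980 + 11444) = 39781/(-64112536) = 39781*(-1/64112536) = -39781/64112536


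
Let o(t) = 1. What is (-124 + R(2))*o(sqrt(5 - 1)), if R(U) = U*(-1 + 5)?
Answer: -116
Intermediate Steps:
R(U) = 4*U (R(U) = U*4 = 4*U)
(-124 + R(2))*o(sqrt(5 - 1)) = (-124 + 4*2)*1 = (-124 + 8)*1 = -116*1 = -116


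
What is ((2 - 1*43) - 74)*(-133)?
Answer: 15295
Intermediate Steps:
((2 - 1*43) - 74)*(-133) = ((2 - 43) - 74)*(-133) = (-41 - 74)*(-133) = -115*(-133) = 15295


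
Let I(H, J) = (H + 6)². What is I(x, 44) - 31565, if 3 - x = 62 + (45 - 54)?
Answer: -29629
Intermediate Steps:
x = -50 (x = 3 - (62 + (45 - 54)) = 3 - (62 - 9) = 3 - 1*53 = 3 - 53 = -50)
I(H, J) = (6 + H)²
I(x, 44) - 31565 = (6 - 50)² - 31565 = (-44)² - 31565 = 1936 - 31565 = -29629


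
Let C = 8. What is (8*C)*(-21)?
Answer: -1344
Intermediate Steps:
(8*C)*(-21) = (8*8)*(-21) = 64*(-21) = -1344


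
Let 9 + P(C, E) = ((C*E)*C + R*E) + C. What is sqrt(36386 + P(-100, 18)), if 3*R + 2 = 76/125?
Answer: sqrt(135167905)/25 ≈ 465.05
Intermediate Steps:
R = -58/125 (R = -2/3 + (76/125)/3 = -2/3 + (76*(1/125))/3 = -2/3 + (1/3)*(76/125) = -2/3 + 76/375 = -58/125 ≈ -0.46400)
P(C, E) = -9 + C - 58*E/125 + E*C**2 (P(C, E) = -9 + (((C*E)*C - 58*E/125) + C) = -9 + ((E*C**2 - 58*E/125) + C) = -9 + ((-58*E/125 + E*C**2) + C) = -9 + (C - 58*E/125 + E*C**2) = -9 + C - 58*E/125 + E*C**2)
sqrt(36386 + P(-100, 18)) = sqrt(36386 + (-9 - 100 - 58/125*18 + 18*(-100)**2)) = sqrt(36386 + (-9 - 100 - 1044/125 + 18*10000)) = sqrt(36386 + (-9 - 100 - 1044/125 + 180000)) = sqrt(36386 + 22485331/125) = sqrt(27033581/125) = sqrt(135167905)/25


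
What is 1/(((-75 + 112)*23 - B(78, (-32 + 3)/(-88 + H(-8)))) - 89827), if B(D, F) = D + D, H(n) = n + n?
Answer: -1/89132 ≈ -1.1219e-5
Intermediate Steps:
H(n) = 2*n
B(D, F) = 2*D
1/(((-75 + 112)*23 - B(78, (-32 + 3)/(-88 + H(-8)))) - 89827) = 1/(((-75 + 112)*23 - 2*78) - 89827) = 1/((37*23 - 1*156) - 89827) = 1/((851 - 156) - 89827) = 1/(695 - 89827) = 1/(-89132) = -1/89132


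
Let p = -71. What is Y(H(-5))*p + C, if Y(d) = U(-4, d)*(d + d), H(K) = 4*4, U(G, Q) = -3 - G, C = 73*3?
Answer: -2053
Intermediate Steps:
C = 219
H(K) = 16
Y(d) = 2*d (Y(d) = (-3 - 1*(-4))*(d + d) = (-3 + 4)*(2*d) = 1*(2*d) = 2*d)
Y(H(-5))*p + C = (2*16)*(-71) + 219 = 32*(-71) + 219 = -2272 + 219 = -2053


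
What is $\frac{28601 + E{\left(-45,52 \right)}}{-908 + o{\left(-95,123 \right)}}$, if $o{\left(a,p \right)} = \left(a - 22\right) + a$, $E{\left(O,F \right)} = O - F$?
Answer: $- \frac{509}{20} \approx -25.45$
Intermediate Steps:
$o{\left(a,p \right)} = -22 + 2 a$ ($o{\left(a,p \right)} = \left(-22 + a\right) + a = -22 + 2 a$)
$\frac{28601 + E{\left(-45,52 \right)}}{-908 + o{\left(-95,123 \right)}} = \frac{28601 - 97}{-908 + \left(-22 + 2 \left(-95\right)\right)} = \frac{28601 - 97}{-908 - 212} = \frac{28504}{-1120} = 28504 \left(- \frac{1}{1120}\right) = - \frac{509}{20}$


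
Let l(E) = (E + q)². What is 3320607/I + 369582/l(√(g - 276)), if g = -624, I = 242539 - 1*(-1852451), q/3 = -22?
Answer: 177958636941/3721400570 + 3387835*I/63948 ≈ 47.82 + 52.978*I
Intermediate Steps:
q = -66 (q = 3*(-22) = -66)
I = 2094990 (I = 242539 + 1852451 = 2094990)
l(E) = (-66 + E)² (l(E) = (E - 66)² = (-66 + E)²)
3320607/I + 369582/l(√(g - 276)) = 3320607/2094990 + 369582/((-66 + √(-624 - 276))²) = 3320607*(1/2094990) + 369582/((-66 + √(-900))²) = 1106869/698330 + 369582/((-66 + 30*I)²) = 1106869/698330 + 369582/(-66 + 30*I)²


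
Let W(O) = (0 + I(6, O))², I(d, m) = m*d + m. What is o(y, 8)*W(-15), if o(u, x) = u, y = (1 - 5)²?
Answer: 176400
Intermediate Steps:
y = 16 (y = (-4)² = 16)
I(d, m) = m + d*m (I(d, m) = d*m + m = m + d*m)
W(O) = 49*O² (W(O) = (0 + O*(1 + 6))² = (0 + O*7)² = (0 + 7*O)² = (7*O)² = 49*O²)
o(y, 8)*W(-15) = 16*(49*(-15)²) = 16*(49*225) = 16*11025 = 176400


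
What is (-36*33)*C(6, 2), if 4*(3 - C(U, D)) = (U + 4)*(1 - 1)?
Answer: -3564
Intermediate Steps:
C(U, D) = 3 (C(U, D) = 3 - (U + 4)*(1 - 1)/4 = 3 - (4 + U)*0/4 = 3 - 1/4*0 = 3 + 0 = 3)
(-36*33)*C(6, 2) = -36*33*3 = -1188*3 = -3564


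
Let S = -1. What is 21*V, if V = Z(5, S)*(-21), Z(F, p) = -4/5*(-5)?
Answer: -1764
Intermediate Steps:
Z(F, p) = 4 (Z(F, p) = -4*⅕*(-5) = -⅘*(-5) = 4)
V = -84 (V = 4*(-21) = -84)
21*V = 21*(-84) = -1764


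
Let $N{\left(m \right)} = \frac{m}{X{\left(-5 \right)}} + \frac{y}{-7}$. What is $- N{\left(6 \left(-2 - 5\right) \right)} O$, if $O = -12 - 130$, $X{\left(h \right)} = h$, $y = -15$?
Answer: $\frac{52398}{35} \approx 1497.1$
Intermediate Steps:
$O = -142$ ($O = -12 - 130 = -142$)
$N{\left(m \right)} = \frac{15}{7} - \frac{m}{5}$ ($N{\left(m \right)} = \frac{m}{-5} - \frac{15}{-7} = m \left(- \frac{1}{5}\right) - - \frac{15}{7} = - \frac{m}{5} + \frac{15}{7} = \frac{15}{7} - \frac{m}{5}$)
$- N{\left(6 \left(-2 - 5\right) \right)} O = - (\frac{15}{7} - \frac{6 \left(-2 - 5\right)}{5}) \left(-142\right) = - (\frac{15}{7} - \frac{6 \left(-7\right)}{5}) \left(-142\right) = - (\frac{15}{7} - - \frac{42}{5}) \left(-142\right) = - (\frac{15}{7} + \frac{42}{5}) \left(-142\right) = \left(-1\right) \frac{369}{35} \left(-142\right) = \left(- \frac{369}{35}\right) \left(-142\right) = \frac{52398}{35}$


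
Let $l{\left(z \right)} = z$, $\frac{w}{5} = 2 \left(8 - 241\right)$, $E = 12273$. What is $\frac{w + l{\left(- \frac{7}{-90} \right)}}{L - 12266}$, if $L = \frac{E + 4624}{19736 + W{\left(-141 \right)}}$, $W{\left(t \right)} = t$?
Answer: $\frac{821786867}{4326036714} \approx 0.18996$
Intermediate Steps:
$L = \frac{16897}{19595}$ ($L = \frac{12273 + 4624}{19736 - 141} = \frac{16897}{19595} \approx 0.86231$)
$w = -2330$ ($w = 5 \cdot 2 \left(8 - 241\right) = 5 \cdot 2 \left(-233\right) = 5 \left(-466\right) = -2330$)
$\frac{w + l{\left(- \frac{7}{-90} \right)}}{L - 12266} = \frac{-2330 - \frac{7}{-90}}{\frac{16897}{19595} - 12266} = \frac{-2330 - - \frac{7}{90}}{- \frac{240335373}{19595}} = \left(-2330 + \frac{7}{90}\right) \left(- \frac{19595}{240335373}\right) = \left(- \frac{209693}{90}\right) \left(- \frac{19595}{240335373}\right) = \frac{821786867}{4326036714}$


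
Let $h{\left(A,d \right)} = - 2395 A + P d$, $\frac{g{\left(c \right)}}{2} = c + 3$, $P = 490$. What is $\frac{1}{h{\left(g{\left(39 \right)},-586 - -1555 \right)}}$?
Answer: $\frac{1}{273630} \approx 3.6546 \cdot 10^{-6}$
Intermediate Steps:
$g{\left(c \right)} = 6 + 2 c$ ($g{\left(c \right)} = 2 \left(c + 3\right) = 2 \left(3 + c\right) = 6 + 2 c$)
$h{\left(A,d \right)} = - 2395 A + 490 d$
$\frac{1}{h{\left(g{\left(39 \right)},-586 - -1555 \right)}} = \frac{1}{- 2395 \left(6 + 2 \cdot 39\right) + 490 \left(-586 - -1555\right)} = \frac{1}{- 2395 \left(6 + 78\right) + 490 \left(-586 + 1555\right)} = \frac{1}{\left(-2395\right) 84 + 490 \cdot 969} = \frac{1}{-201180 + 474810} = \frac{1}{273630}$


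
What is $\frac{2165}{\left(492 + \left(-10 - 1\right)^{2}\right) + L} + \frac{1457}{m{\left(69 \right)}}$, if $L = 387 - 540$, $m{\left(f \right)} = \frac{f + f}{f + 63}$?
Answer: $\frac{128649}{92} \approx 1398.4$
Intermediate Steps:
$m{\left(f \right)} = \frac{2 f}{63 + f}$
$L = -153$ ($L = 387 - 540 = -153$)
$\frac{2165}{\left(492 + \left(-10 - 1\right)^{2}\right) + L} + \frac{1457}{m{\left(69 \right)}} = \frac{2165}{\left(492 + \left(-10 - 1\right)^{2}\right) - 153} + \frac{1457}{2 \cdot 69 \frac{1}{63 + 69}} = \frac{2165}{\left(492 + \left(-11\right)^{2}\right) - 153} + \frac{1457}{2 \cdot 69 \cdot \frac{1}{132}} = \frac{2165}{\left(492 + 121\right) - 153} + \frac{1457}{2 \cdot 69 \cdot \frac{1}{132}} = \frac{2165}{613 - 153} + \frac{1457}{\frac{23}{22}} = \frac{2165}{460} + 1457 \cdot \frac{22}{23} = 2165 \cdot \frac{1}{460} + \frac{32054}{23} = \frac{433}{92} + \frac{32054}{23} = \frac{128649}{92}$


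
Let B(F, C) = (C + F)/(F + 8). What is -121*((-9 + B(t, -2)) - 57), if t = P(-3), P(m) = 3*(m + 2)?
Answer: 8107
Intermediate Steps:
P(m) = 6 + 3*m (P(m) = 3*(2 + m) = 6 + 3*m)
t = -3 (t = 6 + 3*(-3) = 6 - 9 = -3)
B(F, C) = (C + F)/(8 + F)
-121*((-9 + B(t, -2)) - 57) = -121*((-9 + (-2 - 3)/(8 - 3)) - 57) = -121*((-9 - 5/5) - 57) = -121*((-9 + (1/5)*(-5)) - 57) = -121*((-9 - 1) - 57) = -121*(-10 - 57) = -121*(-67) = 8107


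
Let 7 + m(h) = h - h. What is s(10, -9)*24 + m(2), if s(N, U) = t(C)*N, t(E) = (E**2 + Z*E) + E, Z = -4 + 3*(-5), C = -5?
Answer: 27593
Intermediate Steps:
Z = -19 (Z = -4 - 15 = -19)
m(h) = -7 (m(h) = -7 + (h - h) = -7 + 0 = -7)
t(E) = E**2 - 18*E (t(E) = (E**2 - 19*E) + E = E**2 - 18*E)
s(N, U) = 115*N (s(N, U) = (-5*(-18 - 5))*N = (-5*(-23))*N = 115*N)
s(10, -9)*24 + m(2) = (115*10)*24 - 7 = 1150*24 - 7 = 27600 - 7 = 27593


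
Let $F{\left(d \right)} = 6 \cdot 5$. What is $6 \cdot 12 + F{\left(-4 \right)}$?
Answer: $102$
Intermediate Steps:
$F{\left(d \right)} = 30$
$6 \cdot 12 + F{\left(-4 \right)} = 6 \cdot 12 + 30 = 72 + 30 = 102$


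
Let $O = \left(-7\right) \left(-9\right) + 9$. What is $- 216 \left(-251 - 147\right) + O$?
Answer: $86040$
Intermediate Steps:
$O = 72$ ($O = 63 + 9 = 72$)
$- 216 \left(-251 - 147\right) + O = - 216 \left(-251 - 147\right) + 72 = \left(-216\right) \left(-398\right) + 72 = 85968 + 72 = 86040$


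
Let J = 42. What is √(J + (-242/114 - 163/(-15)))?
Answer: √4121670/285 ≈ 7.1235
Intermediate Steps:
√(J + (-242/114 - 163/(-15))) = √(42 + (-242/114 - 163/(-15))) = √(42 + (-242*1/114 - 163*(-1/15))) = √(42 + (-121/57 + 163/15)) = √(42 + 2492/285) = √(14462/285) = √4121670/285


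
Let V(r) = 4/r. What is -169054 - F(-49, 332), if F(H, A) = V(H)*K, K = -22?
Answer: -8283734/49 ≈ -1.6906e+5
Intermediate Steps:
F(H, A) = -88/H (F(H, A) = (4/H)*(-22) = -88/H)
-169054 - F(-49, 332) = -169054 - (-88)/(-49) = -169054 - (-88)*(-1)/49 = -169054 - 1*88/49 = -169054 - 88/49 = -8283734/49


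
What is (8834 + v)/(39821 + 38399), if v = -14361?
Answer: -5527/78220 ≈ -0.070660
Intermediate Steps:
(8834 + v)/(39821 + 38399) = (8834 - 14361)/(39821 + 38399) = -5527/78220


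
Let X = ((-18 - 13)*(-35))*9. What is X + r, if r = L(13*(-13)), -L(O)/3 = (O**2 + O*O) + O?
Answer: -161094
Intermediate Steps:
X = 9765 (X = -31*(-35)*9 = 1085*9 = 9765)
L(O) = -6*O**2 - 3*O (L(O) = -3*((O**2 + O*O) + O) = -3*((O**2 + O**2) + O) = -3*(2*O**2 + O) = -3*(O + 2*O**2) = -6*O**2 - 3*O)
r = -170859 (r = -3*13*(-13)*(1 + 2*(13*(-13))) = -3*(-169)*(1 + 2*(-169)) = -3*(-169)*(1 - 338) = -3*(-169)*(-337) = -170859)
X + r = 9765 - 170859 = -161094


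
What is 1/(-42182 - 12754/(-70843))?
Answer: -70843/2988286672 ≈ -2.3707e-5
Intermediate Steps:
1/(-42182 - 12754/(-70843)) = 1/(-42182 - 12754*(-1/70843)) = 1/(-42182 + 12754/70843) = 1/(-2988286672/70843) = -70843/2988286672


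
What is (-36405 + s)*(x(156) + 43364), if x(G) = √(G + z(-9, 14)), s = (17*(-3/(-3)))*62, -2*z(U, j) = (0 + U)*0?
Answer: -1532960764 - 70702*√39 ≈ -1.5334e+9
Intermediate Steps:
z(U, j) = 0 (z(U, j) = -(0 + U)*0/2 = -U*0/2 = -½*0 = 0)
s = 1054 (s = (17*(-3*(-⅓)))*62 = (17*1)*62 = 17*62 = 1054)
x(G) = √G (x(G) = √(G + 0) = √G)
(-36405 + s)*(x(156) + 43364) = (-36405 + 1054)*(√156 + 43364) = -35351*(2*√39 + 43364) = -35351*(43364 + 2*√39) = -1532960764 - 70702*√39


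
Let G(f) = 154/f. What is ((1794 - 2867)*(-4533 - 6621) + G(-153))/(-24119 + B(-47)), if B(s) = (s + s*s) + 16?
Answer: -1831140872/3356973 ≈ -545.47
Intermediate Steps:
B(s) = 16 + s + s² (B(s) = (s + s²) + 16 = 16 + s + s²)
((1794 - 2867)*(-4533 - 6621) + G(-153))/(-24119 + B(-47)) = ((1794 - 2867)*(-4533 - 6621) + 154/(-153))/(-24119 + (16 - 47 + (-47)²)) = (-1073*(-11154) + 154*(-1/153))/(-24119 + (16 - 47 + 2209)) = (11968242 - 154/153)/(-24119 + 2178) = (1831140872/153)/(-21941) = (1831140872/153)*(-1/21941) = -1831140872/3356973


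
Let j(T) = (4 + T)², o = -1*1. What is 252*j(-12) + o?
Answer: 16127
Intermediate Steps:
o = -1
252*j(-12) + o = 252*(4 - 12)² - 1 = 252*(-8)² - 1 = 252*64 - 1 = 16128 - 1 = 16127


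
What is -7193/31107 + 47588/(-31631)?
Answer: -1707841699/983945517 ≈ -1.7357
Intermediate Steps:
-7193/31107 + 47588/(-31631) = -7193*1/31107 + 47588*(-1/31631) = -7193/31107 - 47588/31631 = -1707841699/983945517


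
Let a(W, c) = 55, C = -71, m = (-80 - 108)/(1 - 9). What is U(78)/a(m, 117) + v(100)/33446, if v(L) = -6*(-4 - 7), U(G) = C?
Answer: -1185518/919765 ≈ -1.2889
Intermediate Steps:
m = 47/2 (m = -188/(-8) = -188*(-⅛) = 47/2 ≈ 23.500)
U(G) = -71
v(L) = 66 (v(L) = -6*(-11) = 66)
U(78)/a(m, 117) + v(100)/33446 = -71/55 + 66/33446 = -71*1/55 + 66*(1/33446) = -71/55 + 33/16723 = -1185518/919765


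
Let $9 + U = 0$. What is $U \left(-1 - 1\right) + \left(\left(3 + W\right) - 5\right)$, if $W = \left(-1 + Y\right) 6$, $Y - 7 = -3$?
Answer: $34$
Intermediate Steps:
$U = -9$ ($U = -9 + 0 = -9$)
$Y = 4$ ($Y = 7 - 3 = 4$)
$W = 18$ ($W = \left(-1 + 4\right) 6 = 3 \cdot 6 = 18$)
$U \left(-1 - 1\right) + \left(\left(3 + W\right) - 5\right) = - 9 \left(-1 - 1\right) + \left(\left(3 + 18\right) - 5\right) = - 9 \left(-1 - 1\right) + \left(21 - 5\right) = \left(-9\right) \left(-2\right) + 16 = 18 + 16 = 34$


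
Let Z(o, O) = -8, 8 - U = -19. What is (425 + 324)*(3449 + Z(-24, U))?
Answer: 2577309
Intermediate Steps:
U = 27 (U = 8 - 1*(-19) = 8 + 19 = 27)
(425 + 324)*(3449 + Z(-24, U)) = (425 + 324)*(3449 - 8) = 749*3441 = 2577309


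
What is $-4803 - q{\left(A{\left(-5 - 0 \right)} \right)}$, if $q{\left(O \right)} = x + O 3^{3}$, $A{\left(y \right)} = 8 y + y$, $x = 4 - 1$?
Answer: $-3591$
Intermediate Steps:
$x = 3$ ($x = 4 - 1 = 3$)
$A{\left(y \right)} = 9 y$
$q{\left(O \right)} = 3 + 27 O$ ($q{\left(O \right)} = 3 + O 3^{3} = 3 + O 27 = 3 + 27 O$)
$-4803 - q{\left(A{\left(-5 - 0 \right)} \right)} = -4803 - \left(3 + 27 \cdot 9 \left(-5 - 0\right)\right) = -4803 - \left(3 + 27 \cdot 9 \left(-5 + 0\right)\right) = -4803 - \left(3 + 27 \cdot 9 \left(-5\right)\right) = -4803 - \left(3 + 27 \left(-45\right)\right) = -4803 - \left(3 - 1215\right) = -4803 - -1212 = -4803 + 1212 = -3591$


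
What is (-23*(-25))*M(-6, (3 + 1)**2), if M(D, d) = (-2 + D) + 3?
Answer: -2875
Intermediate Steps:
M(D, d) = 1 + D
(-23*(-25))*M(-6, (3 + 1)**2) = (-23*(-25))*(1 - 6) = 575*(-5) = -2875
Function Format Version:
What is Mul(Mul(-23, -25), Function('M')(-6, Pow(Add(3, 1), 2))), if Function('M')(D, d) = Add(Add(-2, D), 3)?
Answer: -2875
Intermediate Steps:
Function('M')(D, d) = Add(1, D)
Mul(Mul(-23, -25), Function('M')(-6, Pow(Add(3, 1), 2))) = Mul(Mul(-23, -25), Add(1, -6)) = Mul(575, -5) = -2875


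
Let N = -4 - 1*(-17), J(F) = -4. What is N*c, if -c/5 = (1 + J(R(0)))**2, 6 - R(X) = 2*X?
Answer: -585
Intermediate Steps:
R(X) = 6 - 2*X
N = 13 (N = -4 + 17 = 13)
c = -45 (c = -5*(1 - 4)**2 = -5*(-3)**2 = -5*9 = -45)
N*c = 13*(-45) = -585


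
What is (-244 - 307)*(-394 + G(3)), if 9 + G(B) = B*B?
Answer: 217094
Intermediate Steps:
G(B) = -9 + B² (G(B) = -9 + B*B = -9 + B²)
(-244 - 307)*(-394 + G(3)) = (-244 - 307)*(-394 + (-9 + 3²)) = -551*(-394 + (-9 + 9)) = -551*(-394 + 0) = -551*(-394) = 217094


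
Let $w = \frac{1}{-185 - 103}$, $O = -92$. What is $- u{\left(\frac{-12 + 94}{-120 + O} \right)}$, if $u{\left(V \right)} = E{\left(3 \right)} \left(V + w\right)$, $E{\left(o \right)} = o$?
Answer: $\frac{5957}{5088} \approx 1.1708$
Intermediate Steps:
$w = - \frac{1}{288}$ ($w = \frac{1}{-288} = - \frac{1}{288} \approx -0.0034722$)
$u{\left(V \right)} = - \frac{1}{96} + 3 V$ ($u{\left(V \right)} = 3 \left(V - \frac{1}{288}\right) = 3 \left(- \frac{1}{288} + V\right) = - \frac{1}{96} + 3 V$)
$- u{\left(\frac{-12 + 94}{-120 + O} \right)} = - (- \frac{1}{96} + 3 \frac{-12 + 94}{-120 - 92}) = - (- \frac{1}{96} + 3 \frac{82}{-212}) = - (- \frac{1}{96} + 3 \cdot 82 \left(- \frac{1}{212}\right)) = - (- \frac{1}{96} + 3 \left(- \frac{41}{106}\right)) = - (- \frac{1}{96} - \frac{123}{106}) = \left(-1\right) \left(- \frac{5957}{5088}\right) = \frac{5957}{5088}$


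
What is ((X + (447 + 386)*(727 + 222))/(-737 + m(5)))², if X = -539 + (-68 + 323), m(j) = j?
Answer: 69385354921/59536 ≈ 1.1654e+6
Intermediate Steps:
X = -284 (X = -539 + 255 = -284)
((X + (447 + 386)*(727 + 222))/(-737 + m(5)))² = ((-284 + (447 + 386)*(727 + 222))/(-737 + 5))² = ((-284 + 833*949)/(-732))² = ((-284 + 790517)*(-1/732))² = (790233*(-1/732))² = (-263411/244)² = 69385354921/59536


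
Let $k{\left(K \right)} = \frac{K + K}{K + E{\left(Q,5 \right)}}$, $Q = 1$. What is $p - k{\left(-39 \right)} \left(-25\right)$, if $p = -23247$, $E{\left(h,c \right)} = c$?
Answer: $- \frac{394224}{17} \approx -23190.0$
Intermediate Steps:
$k{\left(K \right)} = \frac{2 K}{5 + K}$ ($k{\left(K \right)} = \frac{K + K}{K + 5} = \frac{2 K}{5 + K}$)
$p - k{\left(-39 \right)} \left(-25\right) = -23247 - 2 \left(-39\right) \frac{1}{5 - 39} \left(-25\right) = -23247 - 2 \left(-39\right) \frac{1}{-34} \left(-25\right) = -23247 - 2 \left(-39\right) \left(- \frac{1}{34}\right) \left(-25\right) = -23247 - \frac{39}{17} \left(-25\right) = -23247 - - \frac{975}{17} = -23247 + \frac{975}{17} = - \frac{394224}{17}$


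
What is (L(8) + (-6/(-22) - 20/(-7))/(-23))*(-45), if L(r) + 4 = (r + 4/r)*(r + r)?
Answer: -10508895/1771 ≈ -5933.9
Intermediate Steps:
L(r) = -4 + 2*r*(r + 4/r) (L(r) = -4 + (r + 4/r)*(r + r) = -4 + (r + 4/r)*(2*r) = -4 + 2*r*(r + 4/r))
(L(8) + (-6/(-22) - 20/(-7))/(-23))*(-45) = ((4 + 2*8²) + (-6/(-22) - 20/(-7))/(-23))*(-45) = ((4 + 2*64) + (-6*(-1/22) - 20*(-⅐))*(-1/23))*(-45) = ((4 + 128) + (3/11 + 20/7)*(-1/23))*(-45) = (132 + (241/77)*(-1/23))*(-45) = (132 - 241/1771)*(-45) = (233531/1771)*(-45) = -10508895/1771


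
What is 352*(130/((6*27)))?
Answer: 22880/81 ≈ 282.47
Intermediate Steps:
352*(130/((6*27))) = 352*(130/162) = 352*(130*(1/162)) = 352*(65/81) = 22880/81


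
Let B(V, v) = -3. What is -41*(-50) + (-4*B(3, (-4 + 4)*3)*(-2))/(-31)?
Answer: 63574/31 ≈ 2050.8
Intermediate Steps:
-41*(-50) + (-4*B(3, (-4 + 4)*3)*(-2))/(-31) = -41*(-50) + (-4*(-3)*(-2))/(-31) = 2050 + (12*(-2))*(-1/31) = 2050 - 24*(-1/31) = 2050 + 24/31 = 63574/31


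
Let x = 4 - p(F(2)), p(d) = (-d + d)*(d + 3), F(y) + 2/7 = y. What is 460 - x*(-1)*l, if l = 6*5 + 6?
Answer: 604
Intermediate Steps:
F(y) = -2/7 + y
p(d) = 0 (p(d) = 0*(3 + d) = 0)
l = 36 (l = 30 + 6 = 36)
x = 4 (x = 4 - 1*0 = 4 + 0 = 4)
460 - x*(-1)*l = 460 - 4*(-1)*36 = 460 - (-4)*36 = 460 - 1*(-144) = 460 + 144 = 604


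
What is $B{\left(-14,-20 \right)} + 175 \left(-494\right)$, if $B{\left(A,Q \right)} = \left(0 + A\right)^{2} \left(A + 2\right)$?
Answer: $-88802$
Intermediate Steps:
$B{\left(A,Q \right)} = A^{2} \left(2 + A\right)$
$B{\left(-14,-20 \right)} + 175 \left(-494\right) = \left(-14\right)^{2} \left(2 - 14\right) + 175 \left(-494\right) = 196 \left(-12\right) - 86450 = -2352 - 86450 = -88802$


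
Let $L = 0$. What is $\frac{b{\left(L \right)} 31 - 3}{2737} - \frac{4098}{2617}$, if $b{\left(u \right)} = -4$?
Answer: $- \frac{11548585}{7162729} \approx -1.6123$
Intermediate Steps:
$\frac{b{\left(L \right)} 31 - 3}{2737} - \frac{4098}{2617} = \frac{\left(-4\right) 31 - 3}{2737} - \frac{4098}{2617} = \left(-124 - 3\right) \frac{1}{2737} - \frac{4098}{2617} = \left(-127\right) \frac{1}{2737} - \frac{4098}{2617} = - \frac{127}{2737} - \frac{4098}{2617} = - \frac{11548585}{7162729}$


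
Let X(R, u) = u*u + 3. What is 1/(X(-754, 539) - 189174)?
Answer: 1/101350 ≈ 9.8668e-6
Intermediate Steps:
X(R, u) = 3 + u² (X(R, u) = u² + 3 = 3 + u²)
1/(X(-754, 539) - 189174) = 1/((3 + 539²) - 189174) = 1/((3 + 290521) - 189174) = 1/(290524 - 189174) = 1/101350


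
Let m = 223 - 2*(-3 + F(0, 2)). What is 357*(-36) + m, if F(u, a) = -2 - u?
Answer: -12619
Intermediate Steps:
m = 233 (m = 223 - 2*(-3 + (-2 - 1*0)) = 223 - 2*(-3 + (-2 + 0)) = 223 - 2*(-3 - 2) = 223 - 2*(-5) = 223 - 1*(-10) = 223 + 10 = 233)
357*(-36) + m = 357*(-36) + 233 = -12852 + 233 = -12619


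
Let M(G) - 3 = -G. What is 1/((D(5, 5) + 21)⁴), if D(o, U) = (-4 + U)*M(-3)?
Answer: 1/531441 ≈ 1.8817e-6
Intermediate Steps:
M(G) = 3 - G
D(o, U) = -24 + 6*U (D(o, U) = (-4 + U)*(3 - 1*(-3)) = (-4 + U)*(3 + 3) = (-4 + U)*6 = -24 + 6*U)
1/((D(5, 5) + 21)⁴) = 1/(((-24 + 6*5) + 21)⁴) = 1/(((-24 + 30) + 21)⁴) = 1/((6 + 21)⁴) = 1/(27⁴) = 1/531441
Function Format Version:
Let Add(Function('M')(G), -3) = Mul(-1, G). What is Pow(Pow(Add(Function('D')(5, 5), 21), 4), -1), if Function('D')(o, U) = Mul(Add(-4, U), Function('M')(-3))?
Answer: Rational(1, 531441) ≈ 1.8817e-6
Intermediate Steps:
Function('M')(G) = Add(3, Mul(-1, G))
Function('D')(o, U) = Add(-24, Mul(6, U)) (Function('D')(o, U) = Mul(Add(-4, U), Add(3, Mul(-1, -3))) = Mul(Add(-4, U), Add(3, 3)) = Mul(Add(-4, U), 6) = Add(-24, Mul(6, U)))
Pow(Pow(Add(Function('D')(5, 5), 21), 4), -1) = Pow(Pow(Add(Add(-24, Mul(6, 5)), 21), 4), -1) = Pow(Pow(Add(Add(-24, 30), 21), 4), -1) = Pow(Pow(Add(6, 21), 4), -1) = Pow(Pow(27, 4), -1) = Pow(531441, -1) = Rational(1, 531441)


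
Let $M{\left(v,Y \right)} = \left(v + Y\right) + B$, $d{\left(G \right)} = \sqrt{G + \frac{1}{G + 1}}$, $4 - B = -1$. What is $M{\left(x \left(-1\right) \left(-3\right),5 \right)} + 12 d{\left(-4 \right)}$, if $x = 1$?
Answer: $13 + 4 i \sqrt{39} \approx 13.0 + 24.98 i$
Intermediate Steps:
$B = 5$ ($B = 4 - -1 = 4 + 1 = 5$)
$d{\left(G \right)} = \sqrt{G + \frac{1}{1 + G}}$
$M{\left(v,Y \right)} = 5 + Y + v$ ($M{\left(v,Y \right)} = \left(v + Y\right) + 5 = \left(Y + v\right) + 5 = 5 + Y + v$)
$M{\left(x \left(-1\right) \left(-3\right),5 \right)} + 12 d{\left(-4 \right)} = \left(5 + 5 + 1 \left(-1\right) \left(-3\right)\right) + 12 \sqrt{\frac{1 - 4 \left(1 - 4\right)}{1 - 4}} = \left(5 + 5 - -3\right) + 12 \sqrt{\frac{1 - -12}{-3}} = \left(5 + 5 + 3\right) + 12 \sqrt{- \frac{1 + 12}{3}} = 13 + 12 \sqrt{\left(- \frac{1}{3}\right) 13} = 13 + 12 \sqrt{- \frac{13}{3}} = 13 + 12 \frac{i \sqrt{39}}{3} = 13 + 4 i \sqrt{39}$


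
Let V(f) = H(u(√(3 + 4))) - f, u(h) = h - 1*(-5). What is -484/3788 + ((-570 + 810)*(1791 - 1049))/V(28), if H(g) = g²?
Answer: -56220817/53979 + 148400*√7/57 ≈ 5846.7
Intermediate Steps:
u(h) = 5 + h (u(h) = h + 5 = 5 + h)
V(f) = (5 + √7)² - f (V(f) = (5 + √(3 + 4))² - f = (5 + √7)² - f)
-484/3788 + ((-570 + 810)*(1791 - 1049))/V(28) = -484/3788 + ((-570 + 810)*(1791 - 1049))/((5 + √7)² - 1*28) = -484*1/3788 + (240*742)/((5 + √7)² - 28) = -121/947 + 178080/(-28 + (5 + √7)²)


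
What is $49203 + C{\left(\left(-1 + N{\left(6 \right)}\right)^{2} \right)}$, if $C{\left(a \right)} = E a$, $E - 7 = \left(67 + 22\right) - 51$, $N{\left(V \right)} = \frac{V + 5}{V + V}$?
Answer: $\frac{787253}{16} \approx 49203.0$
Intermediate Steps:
$N{\left(V \right)} = \frac{5 + V}{2 V}$
$E = 45$ ($E = 7 + \left(\left(67 + 22\right) - 51\right) = 7 + \left(89 - 51\right) = 7 + 38 = 45$)
$C{\left(a \right)} = 45 a$
$49203 + C{\left(\left(-1 + N{\left(6 \right)}\right)^{2} \right)} = 49203 + 45 \left(-1 + \frac{5 + 6}{2 \cdot 6}\right)^{2} = 49203 + 45 \left(-1 + \frac{1}{2} \cdot \frac{1}{6} \cdot 11\right)^{2} = 49203 + 45 \left(-1 + \frac{11}{12}\right)^{2} = 49203 + 45 \left(- \frac{1}{12}\right)^{2} = 49203 + 45 \cdot \frac{1}{144} = 49203 + \frac{5}{16} = \frac{787253}{16}$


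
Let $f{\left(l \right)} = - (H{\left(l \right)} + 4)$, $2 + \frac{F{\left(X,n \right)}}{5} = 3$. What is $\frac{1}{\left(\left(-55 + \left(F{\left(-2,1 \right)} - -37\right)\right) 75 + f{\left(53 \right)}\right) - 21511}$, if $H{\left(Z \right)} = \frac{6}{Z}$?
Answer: $- \frac{53}{1191976} \approx -4.4464 \cdot 10^{-5}$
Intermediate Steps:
$F{\left(X,n \right)} = 5$ ($F{\left(X,n \right)} = -10 + 5 \cdot 3 = -10 + 15 = 5$)
$f{\left(l \right)} = -4 - \frac{6}{l}$ ($f{\left(l \right)} = - (\frac{6}{l} + 4) = - (4 + \frac{6}{l}) = -4 - \frac{6}{l}$)
$\frac{1}{\left(\left(-55 + \left(F{\left(-2,1 \right)} - -37\right)\right) 75 + f{\left(53 \right)}\right) - 21511} = \frac{1}{\left(\left(-55 + \left(5 - -37\right)\right) 75 - \left(4 + \frac{6}{53}\right)\right) - 21511} = \frac{1}{\left(\left(-55 + \left(5 + 37\right)\right) 75 - \frac{218}{53}\right) - 21511} = \frac{1}{\left(\left(-55 + 42\right) 75 - \frac{218}{53}\right) - 21511} = \frac{1}{\left(\left(-13\right) 75 - \frac{218}{53}\right) - 21511} = \frac{1}{\left(-975 - \frac{218}{53}\right) - 21511} = \frac{1}{- \frac{51893}{53} - 21511} = \frac{1}{- \frac{1191976}{53}} = - \frac{53}{1191976}$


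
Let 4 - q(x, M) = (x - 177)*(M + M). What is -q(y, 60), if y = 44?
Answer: -15964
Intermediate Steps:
q(x, M) = 4 - 2*M*(-177 + x) (q(x, M) = 4 - (x - 177)*(M + M) = 4 - (-177 + x)*2*M = 4 - 2*M*(-177 + x))
-q(y, 60) = -(4 + 354*60 - 2*60*44) = -(4 + 21240 - 5280) = -1*15964 = -15964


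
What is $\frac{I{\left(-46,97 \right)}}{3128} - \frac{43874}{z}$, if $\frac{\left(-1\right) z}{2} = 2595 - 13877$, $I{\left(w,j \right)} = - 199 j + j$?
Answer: $- \frac{71325257}{8822524} \approx -8.0844$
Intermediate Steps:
$I{\left(w,j \right)} = - 198 j$
$z = 22564$ ($z = - 2 \left(2595 - 13877\right) = \left(-2\right) \left(-11282\right) = 22564$)
$\frac{I{\left(-46,97 \right)}}{3128} - \frac{43874}{z} = \frac{\left(-198\right) 97}{3128} - \frac{43874}{22564} = \left(-19206\right) \frac{1}{3128} - \frac{21937}{11282} = - \frac{9603}{1564} - \frac{21937}{11282} = - \frac{71325257}{8822524}$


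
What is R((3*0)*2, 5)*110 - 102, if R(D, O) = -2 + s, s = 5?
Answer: 228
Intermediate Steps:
R(D, O) = 3 (R(D, O) = -2 + 5 = 3)
R((3*0)*2, 5)*110 - 102 = 3*110 - 102 = 330 - 102 = 228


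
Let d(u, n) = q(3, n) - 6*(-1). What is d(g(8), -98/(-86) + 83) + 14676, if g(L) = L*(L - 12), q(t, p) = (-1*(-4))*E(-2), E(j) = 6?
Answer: 14706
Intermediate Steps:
q(t, p) = 24 (q(t, p) = -1*(-4)*6 = 4*6 = 24)
g(L) = L*(-12 + L)
d(u, n) = 30 (d(u, n) = 24 - 6*(-1) = 24 + 6 = 30)
d(g(8), -98/(-86) + 83) + 14676 = 30 + 14676 = 14706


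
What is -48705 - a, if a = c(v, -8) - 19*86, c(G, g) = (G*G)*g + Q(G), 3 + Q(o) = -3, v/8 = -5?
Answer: -34265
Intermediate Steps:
v = -40 (v = 8*(-5) = -40)
Q(o) = -6 (Q(o) = -3 - 3 = -6)
c(G, g) = -6 + g*G² (c(G, g) = (G*G)*g - 6 = G²*g - 6 = g*G² - 6 = -6 + g*G²)
a = -14440 (a = (-6 - 8*(-40)²) - 19*86 = (-6 - 8*1600) - 1634 = (-6 - 12800) - 1634 = -12806 - 1634 = -14440)
-48705 - a = -48705 - 1*(-14440) = -48705 + 14440 = -34265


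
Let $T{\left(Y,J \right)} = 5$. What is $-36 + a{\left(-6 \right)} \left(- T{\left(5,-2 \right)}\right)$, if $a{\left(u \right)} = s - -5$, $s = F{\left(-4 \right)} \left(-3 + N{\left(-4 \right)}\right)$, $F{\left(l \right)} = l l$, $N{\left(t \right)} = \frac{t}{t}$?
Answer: $99$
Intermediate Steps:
$N{\left(t \right)} = 1$
$F{\left(l \right)} = l^{2}$
$s = -32$ ($s = \left(-4\right)^{2} \left(-3 + 1\right) = 16 \left(-2\right) = -32$)
$a{\left(u \right)} = -27$ ($a{\left(u \right)} = -32 - -5 = -32 + 5 = -27$)
$-36 + a{\left(-6 \right)} \left(- T{\left(5,-2 \right)}\right) = -36 - 27 \left(\left(-1\right) 5\right) = -36 - -135 = -36 + 135 = 99$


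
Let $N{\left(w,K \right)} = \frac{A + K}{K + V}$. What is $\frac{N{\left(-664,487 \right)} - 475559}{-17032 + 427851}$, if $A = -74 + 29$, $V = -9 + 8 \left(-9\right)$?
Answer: $- \frac{96538256}{83396257} \approx -1.1576$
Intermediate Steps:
$V = -81$ ($V = -9 - 72 = -81$)
$A = -45$
$N{\left(w,K \right)} = \frac{-45 + K}{-81 + K}$ ($N{\left(w,K \right)} = \frac{-45 + K}{K - 81} = \frac{-45 + K}{-81 + K}$)
$\frac{N{\left(-664,487 \right)} - 475559}{-17032 + 427851} = \frac{\frac{-45 + 487}{-81 + 487} - 475559}{-17032 + 427851} = \frac{\frac{1}{406} \cdot 442 - 475559}{410819} = \left(\frac{1}{406} \cdot 442 - 475559\right) \frac{1}{410819} = \left(\frac{221}{203} - 475559\right) \frac{1}{410819} = \left(- \frac{96538256}{203}\right) \frac{1}{410819} = - \frac{96538256}{83396257}$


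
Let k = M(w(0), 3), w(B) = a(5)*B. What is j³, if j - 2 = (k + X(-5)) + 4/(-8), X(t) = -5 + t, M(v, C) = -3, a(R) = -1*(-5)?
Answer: -12167/8 ≈ -1520.9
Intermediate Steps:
a(R) = 5
w(B) = 5*B
k = -3
j = -23/2 (j = 2 + ((-3 + (-5 - 5)) + 4/(-8)) = 2 + ((-3 - 10) + 4*(-⅛)) = 2 + (-13 - ½) = 2 - 27/2 = -23/2 ≈ -11.500)
j³ = (-23/2)³ = -12167/8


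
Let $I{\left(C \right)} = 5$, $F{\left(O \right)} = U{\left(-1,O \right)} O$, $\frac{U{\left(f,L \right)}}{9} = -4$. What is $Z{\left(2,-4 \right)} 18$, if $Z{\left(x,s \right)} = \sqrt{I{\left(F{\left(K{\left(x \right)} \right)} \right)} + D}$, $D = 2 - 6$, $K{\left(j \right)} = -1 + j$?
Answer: $18$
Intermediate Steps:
$U{\left(f,L \right)} = -36$ ($U{\left(f,L \right)} = 9 \left(-4\right) = -36$)
$F{\left(O \right)} = - 36 O$
$D = -4$ ($D = 2 - 6 = -4$)
$Z{\left(x,s \right)} = 1$ ($Z{\left(x,s \right)} = \sqrt{5 - 4} = \sqrt{1} = 1$)
$Z{\left(2,-4 \right)} 18 = 1 \cdot 18 = 18$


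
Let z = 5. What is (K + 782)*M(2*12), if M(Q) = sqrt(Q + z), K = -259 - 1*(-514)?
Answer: 1037*sqrt(29) ≈ 5584.4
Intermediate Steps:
K = 255 (K = -259 + 514 = 255)
M(Q) = sqrt(5 + Q) (M(Q) = sqrt(Q + 5) = sqrt(5 + Q))
(K + 782)*M(2*12) = (255 + 782)*sqrt(5 + 2*12) = 1037*sqrt(5 + 24) = 1037*sqrt(29)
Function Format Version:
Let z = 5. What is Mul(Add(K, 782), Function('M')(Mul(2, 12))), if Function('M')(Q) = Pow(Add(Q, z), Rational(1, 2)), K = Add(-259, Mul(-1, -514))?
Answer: Mul(1037, Pow(29, Rational(1, 2))) ≈ 5584.4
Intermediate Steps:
K = 255 (K = Add(-259, 514) = 255)
Function('M')(Q) = Pow(Add(5, Q), Rational(1, 2)) (Function('M')(Q) = Pow(Add(Q, 5), Rational(1, 2)) = Pow(Add(5, Q), Rational(1, 2)))
Mul(Add(K, 782), Function('M')(Mul(2, 12))) = Mul(Add(255, 782), Pow(Add(5, Mul(2, 12)), Rational(1, 2))) = Mul(1037, Pow(Add(5, 24), Rational(1, 2))) = Mul(1037, Pow(29, Rational(1, 2)))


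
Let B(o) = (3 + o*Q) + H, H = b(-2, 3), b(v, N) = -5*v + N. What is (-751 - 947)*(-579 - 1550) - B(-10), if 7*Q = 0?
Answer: 3615026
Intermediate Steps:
Q = 0 (Q = (⅐)*0 = 0)
b(v, N) = N - 5*v
H = 13 (H = 3 - 5*(-2) = 3 + 10 = 13)
B(o) = 16 (B(o) = (3 + o*0) + 13 = (3 + 0) + 13 = 3 + 13 = 16)
(-751 - 947)*(-579 - 1550) - B(-10) = (-751 - 947)*(-579 - 1550) - 1*16 = -1698*(-2129) - 16 = 3615042 - 16 = 3615026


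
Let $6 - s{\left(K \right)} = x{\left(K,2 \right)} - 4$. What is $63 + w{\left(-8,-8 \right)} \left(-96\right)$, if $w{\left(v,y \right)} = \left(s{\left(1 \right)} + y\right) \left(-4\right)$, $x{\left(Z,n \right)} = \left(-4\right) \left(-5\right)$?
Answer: $-6849$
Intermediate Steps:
$x{\left(Z,n \right)} = 20$
$s{\left(K \right)} = -10$ ($s{\left(K \right)} = 6 - \left(20 - 4\right) = 6 - 16 = -10$)
$w{\left(v,y \right)} = 40 - 4 y$ ($w{\left(v,y \right)} = \left(-10 + y\right) \left(-4\right) = 40 - 4 y$)
$63 + w{\left(-8,-8 \right)} \left(-96\right) = 63 + \left(40 - -32\right) \left(-96\right) = 63 + \left(40 + 32\right) \left(-96\right) = 63 + 72 \left(-96\right) = 63 - 6912 = -6849$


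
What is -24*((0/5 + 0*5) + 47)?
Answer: -1128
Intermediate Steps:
-24*((0/5 + 0*5) + 47) = -24*((0*(⅕) + 0) + 47) = -24*((0 + 0) + 47) = -24*(0 + 47) = -24*47 = -1128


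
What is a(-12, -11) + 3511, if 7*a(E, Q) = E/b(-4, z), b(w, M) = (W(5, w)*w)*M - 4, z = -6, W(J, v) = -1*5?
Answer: 761890/217 ≈ 3511.0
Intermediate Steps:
W(J, v) = -5
b(w, M) = -4 - 5*M*w (b(w, M) = (-5*w)*M - 4 = -5*M*w - 4 = -4 - 5*M*w)
a(E, Q) = -E/868 (a(E, Q) = (E/(-4 - 5*(-6)*(-4)))/7 = (E/(-4 - 120))/7 = (E/(-124))/7 = (E*(-1/124))/7 = (-E/124)/7 = -E/868)
a(-12, -11) + 3511 = -1/868*(-12) + 3511 = 3/217 + 3511 = 761890/217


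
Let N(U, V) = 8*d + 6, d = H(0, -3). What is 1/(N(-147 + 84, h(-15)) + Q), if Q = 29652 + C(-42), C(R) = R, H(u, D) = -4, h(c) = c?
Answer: 1/29584 ≈ 3.3802e-5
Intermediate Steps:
d = -4
Q = 29610 (Q = 29652 - 42 = 29610)
N(U, V) = -26 (N(U, V) = 8*(-4) + 6 = -32 + 6 = -26)
1/(N(-147 + 84, h(-15)) + Q) = 1/(-26 + 29610) = 1/29584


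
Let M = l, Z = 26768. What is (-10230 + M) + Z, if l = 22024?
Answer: 38562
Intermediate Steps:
M = 22024
(-10230 + M) + Z = (-10230 + 22024) + 26768 = 11794 + 26768 = 38562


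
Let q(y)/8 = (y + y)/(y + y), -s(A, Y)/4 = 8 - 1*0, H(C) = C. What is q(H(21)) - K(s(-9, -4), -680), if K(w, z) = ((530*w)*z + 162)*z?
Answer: 7842414168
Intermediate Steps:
s(A, Y) = -32 (s(A, Y) = -4*(8 - 1*0) = -4*(8 + 0) = -4*8 = -32)
q(y) = 8 (q(y) = 8*((y + y)/(y + y)) = 8*((2*y)/((2*y))) = 8*((2*y)*(1/(2*y))) = 8*1 = 8)
K(w, z) = z*(162 + 530*w*z) (K(w, z) = (530*w*z + 162)*z = (162 + 530*w*z)*z = z*(162 + 530*w*z))
q(H(21)) - K(s(-9, -4), -680) = 8 - 2*(-680)*(81 + 265*(-32)*(-680)) = 8 - 2*(-680)*(81 + 5766400) = 8 - 2*(-680)*5766481 = 8 - 1*(-7842414160) = 8 + 7842414160 = 7842414168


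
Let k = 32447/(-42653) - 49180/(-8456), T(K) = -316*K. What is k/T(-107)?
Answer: 455825677/3048775360904 ≈ 0.00014951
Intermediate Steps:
k = 455825677/90168442 (k = 32447*(-1/42653) - 49180*(-1/8456) = -32447/42653 + 12295/2114 = 455825677/90168442 ≈ 5.0553)
k/T(-107) = 455825677/(90168442*((-316*(-107)))) = (455825677/90168442)/33812 = (455825677/90168442)*(1/33812) = 455825677/3048775360904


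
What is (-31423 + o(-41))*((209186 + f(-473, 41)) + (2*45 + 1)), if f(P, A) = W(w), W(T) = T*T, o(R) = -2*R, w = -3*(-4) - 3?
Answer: -6561489078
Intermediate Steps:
w = 9 (w = 12 - 3 = 9)
W(T) = T²
f(P, A) = 81 (f(P, A) = 9² = 81)
(-31423 + o(-41))*((209186 + f(-473, 41)) + (2*45 + 1)) = (-31423 - 2*(-41))*((209186 + 81) + (2*45 + 1)) = (-31423 + 82)*(209267 + (90 + 1)) = -31341*(209267 + 91) = -31341*209358 = -6561489078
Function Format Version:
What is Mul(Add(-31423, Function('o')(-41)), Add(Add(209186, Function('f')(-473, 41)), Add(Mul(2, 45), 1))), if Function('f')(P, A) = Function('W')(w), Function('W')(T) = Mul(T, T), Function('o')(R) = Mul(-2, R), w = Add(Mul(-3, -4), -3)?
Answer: -6561489078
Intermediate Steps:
w = 9 (w = Add(12, -3) = 9)
Function('W')(T) = Pow(T, 2)
Function('f')(P, A) = 81 (Function('f')(P, A) = Pow(9, 2) = 81)
Mul(Add(-31423, Function('o')(-41)), Add(Add(209186, Function('f')(-473, 41)), Add(Mul(2, 45), 1))) = Mul(Add(-31423, Mul(-2, -41)), Add(Add(209186, 81), Add(Mul(2, 45), 1))) = Mul(Add(-31423, 82), Add(209267, Add(90, 1))) = Mul(-31341, Add(209267, 91)) = Mul(-31341, 209358) = -6561489078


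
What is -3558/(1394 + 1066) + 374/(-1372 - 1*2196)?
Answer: -567291/365720 ≈ -1.5512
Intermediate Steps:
-3558/(1394 + 1066) + 374/(-1372 - 1*2196) = -3558/2460 + 374/(-1372 - 2196) = -3558*1/2460 + 374/(-3568) = -593/410 + 374*(-1/3568) = -593/410 - 187/1784 = -567291/365720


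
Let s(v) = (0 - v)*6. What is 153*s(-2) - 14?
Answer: 1822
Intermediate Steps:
s(v) = -6*v (s(v) = -v*6 = -6*v)
153*s(-2) - 14 = 153*(-6*(-2)) - 14 = 153*12 - 14 = 1836 - 14 = 1822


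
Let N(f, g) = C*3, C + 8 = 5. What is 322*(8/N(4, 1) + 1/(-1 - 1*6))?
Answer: -2990/9 ≈ -332.22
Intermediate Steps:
C = -3 (C = -8 + 5 = -3)
N(f, g) = -9 (N(f, g) = -3*3 = -9)
322*(8/N(4, 1) + 1/(-1 - 1*6)) = 322*(8/(-9) + 1/(-1 - 1*6)) = 322*(8*(-⅑) + 1/(-1 - 6)) = 322*(-8/9 + 1/(-7)) = 322*(-8/9 + 1*(-⅐)) = 322*(-8/9 - ⅐) = 322*(-65/63) = -2990/9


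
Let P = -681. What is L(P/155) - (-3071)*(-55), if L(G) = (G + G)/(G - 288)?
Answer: -2551647381/15107 ≈ -1.6891e+5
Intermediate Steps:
L(G) = 2*G/(-288 + G) (L(G) = (2*G)/(-288 + G) = 2*G/(-288 + G))
L(P/155) - (-3071)*(-55) = 2*(-681/155)/(-288 - 681/155) - (-3071)*(-55) = 2*(-681*1/155)/(-288 - 681*1/155) - 1*168905 = 2*(-681/155)/(-288 - 681/155) - 168905 = 2*(-681/155)/(-45321/155) - 168905 = 2*(-681/155)*(-155/45321) - 168905 = 454/15107 - 168905 = -2551647381/15107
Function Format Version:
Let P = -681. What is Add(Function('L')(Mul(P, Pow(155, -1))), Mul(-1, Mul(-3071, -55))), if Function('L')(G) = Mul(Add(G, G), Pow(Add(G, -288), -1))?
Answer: Rational(-2551647381, 15107) ≈ -1.6891e+5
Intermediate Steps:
Function('L')(G) = Mul(2, G, Pow(Add(-288, G), -1)) (Function('L')(G) = Mul(Mul(2, G), Pow(Add(-288, G), -1)) = Mul(2, G, Pow(Add(-288, G), -1)))
Add(Function('L')(Mul(P, Pow(155, -1))), Mul(-1, Mul(-3071, -55))) = Add(Mul(2, Mul(-681, Pow(155, -1)), Pow(Add(-288, Mul(-681, Pow(155, -1))), -1)), Mul(-1, Mul(-3071, -55))) = Add(Mul(2, Mul(-681, Rational(1, 155)), Pow(Add(-288, Mul(-681, Rational(1, 155))), -1)), Mul(-1, 168905)) = Add(Mul(2, Rational(-681, 155), Pow(Add(-288, Rational(-681, 155)), -1)), -168905) = Add(Mul(2, Rational(-681, 155), Pow(Rational(-45321, 155), -1)), -168905) = Add(Mul(2, Rational(-681, 155), Rational(-155, 45321)), -168905) = Add(Rational(454, 15107), -168905) = Rational(-2551647381, 15107)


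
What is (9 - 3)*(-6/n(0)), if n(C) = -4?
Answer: 9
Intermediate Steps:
(9 - 3)*(-6/n(0)) = (9 - 3)*(-6/(-4)) = 6*(-6*(-1/4)) = 6*(3/2) = 9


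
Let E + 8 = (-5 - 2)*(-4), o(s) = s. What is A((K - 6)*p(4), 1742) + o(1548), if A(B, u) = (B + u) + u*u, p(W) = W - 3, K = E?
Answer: 3037868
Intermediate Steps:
E = 20 (E = -8 + (-5 - 2)*(-4) = -8 - 7*(-4) = -8 + 28 = 20)
K = 20
p(W) = -3 + W
A(B, u) = B + u + u² (A(B, u) = (B + u) + u² = B + u + u²)
A((K - 6)*p(4), 1742) + o(1548) = ((20 - 6)*(-3 + 4) + 1742 + 1742²) + 1548 = (14*1 + 1742 + 3034564) + 1548 = (14 + 1742 + 3034564) + 1548 = 3036320 + 1548 = 3037868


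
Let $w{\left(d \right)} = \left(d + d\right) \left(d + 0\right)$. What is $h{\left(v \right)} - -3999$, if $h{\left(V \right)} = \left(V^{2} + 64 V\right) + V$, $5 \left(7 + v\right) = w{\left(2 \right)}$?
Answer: $\frac{91929}{25} \approx 3677.2$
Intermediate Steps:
$w{\left(d \right)} = 2 d^{2}$ ($w{\left(d \right)} = 2 d d = 2 d^{2}$)
$v = - \frac{27}{5}$ ($v = -7 + \frac{2 \cdot 2^{2}}{5} = -7 + \frac{2 \cdot 4}{5} = -7 + \frac{1}{5} \cdot 8 = -7 + \frac{8}{5} = - \frac{27}{5} \approx -5.4$)
$h{\left(V \right)} = V^{2} + 65 V$
$h{\left(v \right)} - -3999 = - \frac{27 \left(65 - \frac{27}{5}\right)}{5} - -3999 = \left(- \frac{27}{5}\right) \frac{298}{5} + 3999 = - \frac{8046}{25} + 3999 = \frac{91929}{25}$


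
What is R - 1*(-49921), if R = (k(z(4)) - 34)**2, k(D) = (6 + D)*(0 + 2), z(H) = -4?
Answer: 50821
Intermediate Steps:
k(D) = 12 + 2*D (k(D) = (6 + D)*2 = 12 + 2*D)
R = 900 (R = ((12 + 2*(-4)) - 34)**2 = ((12 - 8) - 34)**2 = (4 - 34)**2 = (-30)**2 = 900)
R - 1*(-49921) = 900 - 1*(-49921) = 900 + 49921 = 50821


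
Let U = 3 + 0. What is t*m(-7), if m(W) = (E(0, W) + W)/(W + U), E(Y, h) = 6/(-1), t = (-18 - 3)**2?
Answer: 5733/4 ≈ 1433.3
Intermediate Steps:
t = 441 (t = (-21)**2 = 441)
U = 3
E(Y, h) = -6 (E(Y, h) = 6*(-1) = -6)
m(W) = (-6 + W)/(3 + W) (m(W) = (-6 + W)/(W + 3) = (-6 + W)/(3 + W))
t*m(-7) = 441*((-6 - 7)/(3 - 7)) = 441*(-13/(-4)) = 441*(-1/4*(-13)) = 441*(13/4) = 5733/4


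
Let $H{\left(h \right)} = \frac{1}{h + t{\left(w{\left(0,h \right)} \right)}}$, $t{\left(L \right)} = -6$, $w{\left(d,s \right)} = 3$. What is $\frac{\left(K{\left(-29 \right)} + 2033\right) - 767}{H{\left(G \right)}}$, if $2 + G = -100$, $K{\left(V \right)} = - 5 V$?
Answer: $-152388$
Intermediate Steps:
$G = -102$ ($G = -2 - 100 = -102$)
$H{\left(h \right)} = \frac{1}{-6 + h}$ ($H{\left(h \right)} = \frac{1}{h - 6} = \frac{1}{-6 + h}$)
$\frac{\left(K{\left(-29 \right)} + 2033\right) - 767}{H{\left(G \right)}} = \frac{\left(\left(-5\right) \left(-29\right) + 2033\right) - 767}{\frac{1}{-6 - 102}} = \frac{\left(145 + 2033\right) - 767}{\frac{1}{-108}} = \frac{2178 - 767}{- \frac{1}{108}} = 1411 \left(-108\right) = -152388$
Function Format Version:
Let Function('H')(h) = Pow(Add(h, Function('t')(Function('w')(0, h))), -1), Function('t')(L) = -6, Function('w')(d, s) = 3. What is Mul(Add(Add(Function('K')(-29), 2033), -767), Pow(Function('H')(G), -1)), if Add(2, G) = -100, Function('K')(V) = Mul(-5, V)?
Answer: -152388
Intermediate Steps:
G = -102 (G = Add(-2, -100) = -102)
Function('H')(h) = Pow(Add(-6, h), -1) (Function('H')(h) = Pow(Add(h, -6), -1) = Pow(Add(-6, h), -1))
Mul(Add(Add(Function('K')(-29), 2033), -767), Pow(Function('H')(G), -1)) = Mul(Add(Add(Mul(-5, -29), 2033), -767), Pow(Pow(Add(-6, -102), -1), -1)) = Mul(Add(Add(145, 2033), -767), Pow(Pow(-108, -1), -1)) = Mul(Add(2178, -767), Pow(Rational(-1, 108), -1)) = Mul(1411, -108) = -152388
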